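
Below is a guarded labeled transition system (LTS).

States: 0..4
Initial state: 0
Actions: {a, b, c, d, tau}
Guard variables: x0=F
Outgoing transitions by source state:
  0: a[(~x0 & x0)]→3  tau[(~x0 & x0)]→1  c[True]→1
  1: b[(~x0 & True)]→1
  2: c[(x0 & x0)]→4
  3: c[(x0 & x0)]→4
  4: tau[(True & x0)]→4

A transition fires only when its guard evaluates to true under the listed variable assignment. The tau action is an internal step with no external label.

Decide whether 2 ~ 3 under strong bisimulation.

Answer: BISIMILAR

Working:
Refine partition for ~:
  π0 = {{0,1,2,3,4}}
  π1 = {{0},{1},{2,3,4}}
Fixed point at round 2; 3 class(es).
2∈{2,3,4}, 3∈{2,3,4}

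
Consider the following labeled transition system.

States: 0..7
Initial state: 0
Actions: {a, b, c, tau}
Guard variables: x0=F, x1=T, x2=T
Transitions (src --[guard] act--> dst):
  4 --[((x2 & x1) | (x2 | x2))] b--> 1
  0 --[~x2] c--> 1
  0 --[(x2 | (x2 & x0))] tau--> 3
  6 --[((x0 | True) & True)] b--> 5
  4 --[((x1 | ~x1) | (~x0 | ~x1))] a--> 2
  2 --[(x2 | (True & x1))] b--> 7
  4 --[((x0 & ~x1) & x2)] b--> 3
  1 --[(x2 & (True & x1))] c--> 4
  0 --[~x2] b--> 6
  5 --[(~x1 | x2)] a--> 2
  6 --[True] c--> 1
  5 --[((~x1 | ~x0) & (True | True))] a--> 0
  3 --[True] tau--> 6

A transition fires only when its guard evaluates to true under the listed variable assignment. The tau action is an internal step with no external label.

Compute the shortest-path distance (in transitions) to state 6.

Answer: 2

Working:
Layered search for 6:
  depth 0: {0}
  depth 1: {3}
  depth 2: {6}
depth(6)=2, e.g. tau·tau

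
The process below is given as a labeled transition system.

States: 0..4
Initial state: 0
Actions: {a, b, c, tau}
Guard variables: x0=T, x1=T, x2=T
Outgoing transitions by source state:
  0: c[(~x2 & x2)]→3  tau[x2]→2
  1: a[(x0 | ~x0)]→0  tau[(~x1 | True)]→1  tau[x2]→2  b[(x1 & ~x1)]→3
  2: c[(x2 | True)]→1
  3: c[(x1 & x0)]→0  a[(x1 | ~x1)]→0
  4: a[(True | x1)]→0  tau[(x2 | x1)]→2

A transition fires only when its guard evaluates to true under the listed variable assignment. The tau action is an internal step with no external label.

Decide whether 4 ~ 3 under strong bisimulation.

Bisimulation quotient by refinement:
  π0 = {{0,1,2,3,4}}
  π1 = {{0},{1,4},{2},{3}}
  π2 = {{0},{1},{2},{3},{4}}
stable after 3 split(s): 5 block(s)
4∈{4}, 3∈{3}

Answer: NOT BISIMILAR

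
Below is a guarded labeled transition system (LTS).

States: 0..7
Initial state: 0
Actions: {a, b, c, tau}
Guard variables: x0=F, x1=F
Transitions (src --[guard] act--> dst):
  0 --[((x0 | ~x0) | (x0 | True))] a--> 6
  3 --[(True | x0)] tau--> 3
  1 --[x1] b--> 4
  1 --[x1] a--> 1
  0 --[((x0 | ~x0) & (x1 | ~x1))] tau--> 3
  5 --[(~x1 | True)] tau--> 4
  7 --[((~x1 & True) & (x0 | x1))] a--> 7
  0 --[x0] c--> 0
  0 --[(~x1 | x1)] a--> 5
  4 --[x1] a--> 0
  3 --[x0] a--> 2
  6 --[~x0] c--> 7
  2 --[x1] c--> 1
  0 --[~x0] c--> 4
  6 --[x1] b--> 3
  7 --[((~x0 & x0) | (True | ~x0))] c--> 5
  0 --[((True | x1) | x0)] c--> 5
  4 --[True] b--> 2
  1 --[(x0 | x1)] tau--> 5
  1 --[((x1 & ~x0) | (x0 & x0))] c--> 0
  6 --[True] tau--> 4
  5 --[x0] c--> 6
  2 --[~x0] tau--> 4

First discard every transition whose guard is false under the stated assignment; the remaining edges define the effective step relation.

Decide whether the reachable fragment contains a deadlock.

Reachable = {0,2,3,4,5,6,7}
  0: a→5  a→6  c→4  c→5  tau→3  [5 out]
  2: tau→4  [1 out]
  3: tau→3  [1 out]
  4: b→2  [1 out]
  5: tau→4  [1 out]
  6: c→7  tau→4  [2 out]
  7: c→5  [1 out]

Answer: DEADLOCK-FREE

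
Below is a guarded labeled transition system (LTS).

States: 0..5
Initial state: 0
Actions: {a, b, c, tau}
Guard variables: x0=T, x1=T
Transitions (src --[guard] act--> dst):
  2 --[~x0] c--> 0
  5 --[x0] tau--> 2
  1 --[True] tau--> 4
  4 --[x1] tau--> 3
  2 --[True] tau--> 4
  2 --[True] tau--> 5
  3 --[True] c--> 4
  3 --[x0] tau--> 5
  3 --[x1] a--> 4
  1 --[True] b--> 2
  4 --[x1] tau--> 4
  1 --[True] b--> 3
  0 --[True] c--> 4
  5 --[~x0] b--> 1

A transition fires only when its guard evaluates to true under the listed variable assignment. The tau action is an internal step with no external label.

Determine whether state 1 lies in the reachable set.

12 transition(s) survive guard evaluation.
depth 0: {0}
depth 1: {4}  total {0,4}
depth 2: {3}  total {0,3,4}
depth 3: {5}  total {0,3,4,5}
depth 4: {2}  total {0,2,3,4,5}
Reach set: {0,2,3,4,5}

Answer: UNREACHABLE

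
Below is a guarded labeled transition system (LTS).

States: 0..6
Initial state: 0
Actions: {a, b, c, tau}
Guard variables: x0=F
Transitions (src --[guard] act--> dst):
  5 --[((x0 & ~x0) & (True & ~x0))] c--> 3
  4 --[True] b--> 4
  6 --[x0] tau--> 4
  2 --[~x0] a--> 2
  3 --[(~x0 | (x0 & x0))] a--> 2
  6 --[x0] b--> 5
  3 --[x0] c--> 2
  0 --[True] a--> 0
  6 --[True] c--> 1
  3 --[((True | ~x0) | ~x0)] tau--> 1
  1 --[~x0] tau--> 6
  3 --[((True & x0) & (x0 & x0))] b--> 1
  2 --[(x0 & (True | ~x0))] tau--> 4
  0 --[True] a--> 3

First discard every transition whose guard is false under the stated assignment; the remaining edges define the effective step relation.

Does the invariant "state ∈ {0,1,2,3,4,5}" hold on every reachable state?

Safe = {0,1,2,3,4,5}
Reachable = {0,1,2,3,6}
  0: ✓
  1: ✓
  2: ✓
  3: ✓
  6: VIOLATES
witness against invariant: a·tau·tau → 6

Answer: INVARIANT VIOLATED at state 6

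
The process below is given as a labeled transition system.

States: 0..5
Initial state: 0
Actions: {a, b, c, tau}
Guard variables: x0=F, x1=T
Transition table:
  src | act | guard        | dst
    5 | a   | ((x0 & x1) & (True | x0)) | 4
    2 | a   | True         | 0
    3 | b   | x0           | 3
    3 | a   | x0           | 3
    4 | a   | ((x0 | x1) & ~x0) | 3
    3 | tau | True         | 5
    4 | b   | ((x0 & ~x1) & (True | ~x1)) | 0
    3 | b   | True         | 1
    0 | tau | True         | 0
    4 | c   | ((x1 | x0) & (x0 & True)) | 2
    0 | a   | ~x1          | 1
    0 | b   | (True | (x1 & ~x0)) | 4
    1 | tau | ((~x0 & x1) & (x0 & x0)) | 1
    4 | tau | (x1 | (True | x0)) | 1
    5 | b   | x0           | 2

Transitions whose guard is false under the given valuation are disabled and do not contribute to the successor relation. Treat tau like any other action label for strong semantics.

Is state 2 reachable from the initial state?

Answer: UNREACHABLE

Working:
After dropping false guards: 7 live edges.
depth 0: {0}
depth 1: {4}  cumulative {0,4}
depth 2: {1,3}  cumulative {0,1,3,4}
depth 3: {5}  cumulative {0,1,3,4,5}
Reach set: {0,1,3,4,5}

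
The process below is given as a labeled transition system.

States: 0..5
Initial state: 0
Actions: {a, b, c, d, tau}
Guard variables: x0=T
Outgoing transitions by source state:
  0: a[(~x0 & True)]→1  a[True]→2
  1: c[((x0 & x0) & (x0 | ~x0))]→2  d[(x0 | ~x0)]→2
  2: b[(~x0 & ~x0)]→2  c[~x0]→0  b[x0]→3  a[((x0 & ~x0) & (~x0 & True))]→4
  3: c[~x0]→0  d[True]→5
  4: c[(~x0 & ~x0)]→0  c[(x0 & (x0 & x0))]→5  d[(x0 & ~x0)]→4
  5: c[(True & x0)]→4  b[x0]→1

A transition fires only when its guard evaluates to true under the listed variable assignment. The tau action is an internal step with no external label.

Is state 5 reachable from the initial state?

8 transition(s) survive guard evaluation.
Layer 0: {0}
Layer 1: {2}  cumulative {0,2}
Layer 2: {3}  cumulative {0,2,3}
Layer 3: {5}  cumulative {0,2,3,5}
Layer 4: {1,4}  cumulative {0,1,2,3,4,5}
Reach set: {0,1,2,3,4,5}
witness 5: a·b·d

Answer: REACHABLE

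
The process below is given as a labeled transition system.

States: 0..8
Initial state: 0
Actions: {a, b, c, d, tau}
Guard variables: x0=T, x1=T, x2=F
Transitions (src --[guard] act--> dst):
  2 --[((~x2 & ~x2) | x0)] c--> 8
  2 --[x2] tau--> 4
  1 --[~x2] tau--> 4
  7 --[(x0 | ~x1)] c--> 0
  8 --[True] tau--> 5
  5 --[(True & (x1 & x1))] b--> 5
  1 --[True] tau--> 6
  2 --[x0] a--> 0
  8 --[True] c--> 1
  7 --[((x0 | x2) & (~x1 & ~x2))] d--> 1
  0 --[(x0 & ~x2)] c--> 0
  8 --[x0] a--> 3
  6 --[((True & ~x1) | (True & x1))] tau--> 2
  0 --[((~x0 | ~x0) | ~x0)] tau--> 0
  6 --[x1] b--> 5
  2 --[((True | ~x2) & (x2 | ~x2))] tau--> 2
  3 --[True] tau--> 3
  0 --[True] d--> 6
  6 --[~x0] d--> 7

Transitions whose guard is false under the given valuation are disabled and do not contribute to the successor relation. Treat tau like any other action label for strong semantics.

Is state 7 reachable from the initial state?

Answer: UNREACHABLE

Trace:
After dropping false guards: 15 live edges.
L0 = {0}
L1 = {6}  cumulative {0,6}
L2 = {2,5}  cumulative {0,2,5,6}
L3 = {8}  cumulative {0,2,5,6,8}
L4 = {1,3}  cumulative {0,1,2,3,5,6,8}
L5 = {4}  cumulative {0,1,2,3,4,5,6,8}
Reach set: {0,1,2,3,4,5,6,8}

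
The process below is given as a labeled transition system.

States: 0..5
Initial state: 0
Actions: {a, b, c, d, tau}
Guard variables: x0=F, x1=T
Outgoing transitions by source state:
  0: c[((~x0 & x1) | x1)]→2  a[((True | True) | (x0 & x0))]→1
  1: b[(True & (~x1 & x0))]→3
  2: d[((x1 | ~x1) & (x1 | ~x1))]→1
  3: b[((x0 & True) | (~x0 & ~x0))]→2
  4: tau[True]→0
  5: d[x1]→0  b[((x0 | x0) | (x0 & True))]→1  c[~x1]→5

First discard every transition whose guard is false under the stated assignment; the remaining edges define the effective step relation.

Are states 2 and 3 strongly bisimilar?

Answer: NOT BISIMILAR

Analysis:
Compute ~ classes (split until stable):
  π0 = {{0,1,2,3,4,5}}
  π1 = {{0},{1},{2,5},{3},{4}}
  π2 = {{0},{1},{2},{3},{4},{5}}
Fixed point at round 3; 6 class(es).
[2]={2}  [3]={3}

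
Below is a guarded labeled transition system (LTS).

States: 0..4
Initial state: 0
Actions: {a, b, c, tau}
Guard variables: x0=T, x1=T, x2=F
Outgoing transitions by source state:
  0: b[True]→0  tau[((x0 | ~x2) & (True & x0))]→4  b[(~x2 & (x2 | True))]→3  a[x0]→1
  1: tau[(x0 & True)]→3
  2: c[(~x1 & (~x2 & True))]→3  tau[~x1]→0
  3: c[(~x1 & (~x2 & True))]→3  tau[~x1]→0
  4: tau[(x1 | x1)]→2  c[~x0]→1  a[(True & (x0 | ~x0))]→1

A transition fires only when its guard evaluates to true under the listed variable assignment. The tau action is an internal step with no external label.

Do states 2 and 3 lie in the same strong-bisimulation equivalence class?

Answer: BISIMILAR

Trace:
Refine partition for ~:
  P[0] = {{0,1,2,3,4}}
  P[1] = {{0},{1},{2,3},{4}}
Fixed point at round 2; 4 class(es).
[2]={2,3}  [3]={2,3}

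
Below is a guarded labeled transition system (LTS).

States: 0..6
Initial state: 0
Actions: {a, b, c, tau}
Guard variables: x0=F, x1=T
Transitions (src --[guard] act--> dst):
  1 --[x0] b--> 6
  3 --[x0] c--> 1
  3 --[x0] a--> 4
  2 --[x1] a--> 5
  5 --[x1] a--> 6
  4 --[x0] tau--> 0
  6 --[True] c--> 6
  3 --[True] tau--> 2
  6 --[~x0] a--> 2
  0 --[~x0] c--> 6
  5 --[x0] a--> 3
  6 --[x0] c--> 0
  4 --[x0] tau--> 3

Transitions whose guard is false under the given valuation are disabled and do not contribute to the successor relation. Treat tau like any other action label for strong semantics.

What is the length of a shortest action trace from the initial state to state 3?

BFS to 3:
  depth 0: {0}
  depth 1: {6}
  depth 2: {2}
  depth 3: {5}
3 never appears.

Answer: UNREACHABLE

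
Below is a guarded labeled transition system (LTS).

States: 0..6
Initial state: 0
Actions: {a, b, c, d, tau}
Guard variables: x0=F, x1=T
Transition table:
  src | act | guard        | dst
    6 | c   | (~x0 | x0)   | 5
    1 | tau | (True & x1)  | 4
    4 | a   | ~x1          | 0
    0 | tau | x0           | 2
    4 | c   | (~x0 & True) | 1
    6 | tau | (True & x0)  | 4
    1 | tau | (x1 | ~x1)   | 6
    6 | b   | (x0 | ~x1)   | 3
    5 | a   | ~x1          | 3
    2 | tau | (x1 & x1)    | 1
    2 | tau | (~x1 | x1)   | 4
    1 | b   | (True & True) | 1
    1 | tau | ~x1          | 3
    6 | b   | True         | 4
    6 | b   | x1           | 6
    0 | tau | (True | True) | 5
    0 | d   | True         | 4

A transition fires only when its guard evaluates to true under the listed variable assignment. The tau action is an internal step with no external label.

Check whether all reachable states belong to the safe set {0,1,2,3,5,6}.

Answer: INVARIANT VIOLATED at state 4

Analysis:
Allowed set {0,1,2,3,5,6}
Reachable = {0,1,4,5,6}
  0: safe
  1: safe
  4: outside
  5: safe
  6: safe
counterexample path to 4: d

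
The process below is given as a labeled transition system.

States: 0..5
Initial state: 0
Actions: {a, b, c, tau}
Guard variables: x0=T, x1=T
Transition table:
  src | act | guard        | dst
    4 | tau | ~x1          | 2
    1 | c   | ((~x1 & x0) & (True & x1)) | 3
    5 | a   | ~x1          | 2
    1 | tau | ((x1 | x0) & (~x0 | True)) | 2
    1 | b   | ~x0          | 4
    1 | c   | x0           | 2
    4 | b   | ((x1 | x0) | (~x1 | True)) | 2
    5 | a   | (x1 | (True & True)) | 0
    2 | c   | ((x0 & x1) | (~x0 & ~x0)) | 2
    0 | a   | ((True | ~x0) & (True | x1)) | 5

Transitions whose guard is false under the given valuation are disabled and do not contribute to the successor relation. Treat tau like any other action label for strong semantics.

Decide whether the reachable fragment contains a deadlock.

R = {0,5}
  0: a→5  [deg 1]
  5: a→0  [deg 1]

Answer: DEADLOCK-FREE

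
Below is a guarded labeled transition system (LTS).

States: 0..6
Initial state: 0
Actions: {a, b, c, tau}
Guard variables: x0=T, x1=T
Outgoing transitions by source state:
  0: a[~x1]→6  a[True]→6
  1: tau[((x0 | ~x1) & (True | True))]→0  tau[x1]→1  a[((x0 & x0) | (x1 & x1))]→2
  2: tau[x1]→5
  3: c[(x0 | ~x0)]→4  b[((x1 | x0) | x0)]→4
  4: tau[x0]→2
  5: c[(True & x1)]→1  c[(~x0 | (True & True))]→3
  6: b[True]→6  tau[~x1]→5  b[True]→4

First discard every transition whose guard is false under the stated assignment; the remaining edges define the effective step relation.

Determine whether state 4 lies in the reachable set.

Guard filter leaves 12 enabled edge(s).
Layer 0: {0}
Layer 1: {6}  now seen {0,6}
Layer 2: {4}  now seen {0,4,6}
Layer 3: {2}  now seen {0,2,4,6}
Layer 4: {5}  now seen {0,2,4,5,6}
Layer 5: {1,3}  now seen {0,1,2,3,4,5,6}
R = {0,1,2,3,4,5,6}
trace reaching 4: a·b

Answer: REACHABLE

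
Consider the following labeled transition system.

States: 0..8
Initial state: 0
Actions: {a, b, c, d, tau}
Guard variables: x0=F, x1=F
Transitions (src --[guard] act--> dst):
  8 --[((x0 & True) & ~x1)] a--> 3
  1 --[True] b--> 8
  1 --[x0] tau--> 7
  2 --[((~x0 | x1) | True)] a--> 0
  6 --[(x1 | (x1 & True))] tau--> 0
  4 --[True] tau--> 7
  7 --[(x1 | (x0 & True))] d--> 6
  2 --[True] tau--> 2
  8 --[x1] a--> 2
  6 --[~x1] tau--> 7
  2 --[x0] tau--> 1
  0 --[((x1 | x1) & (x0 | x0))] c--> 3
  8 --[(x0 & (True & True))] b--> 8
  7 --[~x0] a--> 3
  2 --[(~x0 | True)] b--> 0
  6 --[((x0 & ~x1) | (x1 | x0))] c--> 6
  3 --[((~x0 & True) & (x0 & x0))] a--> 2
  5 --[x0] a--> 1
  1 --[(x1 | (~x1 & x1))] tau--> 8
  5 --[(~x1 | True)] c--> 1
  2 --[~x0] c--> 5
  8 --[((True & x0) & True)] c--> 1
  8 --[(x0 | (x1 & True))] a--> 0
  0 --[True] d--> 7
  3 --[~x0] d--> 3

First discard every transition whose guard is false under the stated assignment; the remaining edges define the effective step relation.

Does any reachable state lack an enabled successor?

Answer: DEADLOCK-FREE

Trace:
Reach set: {0,3,7}
  0: d→7  [deg 1]
  3: d→3  [deg 1]
  7: a→3  [deg 1]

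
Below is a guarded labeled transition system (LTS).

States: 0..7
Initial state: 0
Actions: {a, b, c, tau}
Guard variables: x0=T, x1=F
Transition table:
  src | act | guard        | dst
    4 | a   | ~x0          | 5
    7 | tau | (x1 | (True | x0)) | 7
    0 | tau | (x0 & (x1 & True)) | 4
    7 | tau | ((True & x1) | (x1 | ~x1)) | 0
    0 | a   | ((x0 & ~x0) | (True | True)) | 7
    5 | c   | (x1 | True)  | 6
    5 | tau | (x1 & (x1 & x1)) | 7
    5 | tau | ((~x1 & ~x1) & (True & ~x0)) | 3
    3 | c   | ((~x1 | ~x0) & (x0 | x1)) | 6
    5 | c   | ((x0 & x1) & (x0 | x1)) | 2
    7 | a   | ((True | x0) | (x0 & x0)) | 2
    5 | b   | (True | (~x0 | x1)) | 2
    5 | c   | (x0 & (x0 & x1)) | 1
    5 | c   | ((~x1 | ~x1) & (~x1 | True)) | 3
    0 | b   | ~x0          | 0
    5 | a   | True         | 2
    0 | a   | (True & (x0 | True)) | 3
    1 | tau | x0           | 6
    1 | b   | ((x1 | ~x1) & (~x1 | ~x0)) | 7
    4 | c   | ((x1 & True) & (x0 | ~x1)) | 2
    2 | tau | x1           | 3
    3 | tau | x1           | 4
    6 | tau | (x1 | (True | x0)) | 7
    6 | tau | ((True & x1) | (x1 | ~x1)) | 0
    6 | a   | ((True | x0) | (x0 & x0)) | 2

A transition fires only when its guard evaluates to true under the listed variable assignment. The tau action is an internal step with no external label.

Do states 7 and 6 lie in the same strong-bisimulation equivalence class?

Compute ~ classes (split until stable):
  π0 = {{0,1,2,3,4,5,6,7}}
  π1 = {{0},{1},{2,4},{3},{5},{6,7}}
Fixed point at round 2; 6 class(es).
7∈{6,7}, 6∈{6,7}

Answer: BISIMILAR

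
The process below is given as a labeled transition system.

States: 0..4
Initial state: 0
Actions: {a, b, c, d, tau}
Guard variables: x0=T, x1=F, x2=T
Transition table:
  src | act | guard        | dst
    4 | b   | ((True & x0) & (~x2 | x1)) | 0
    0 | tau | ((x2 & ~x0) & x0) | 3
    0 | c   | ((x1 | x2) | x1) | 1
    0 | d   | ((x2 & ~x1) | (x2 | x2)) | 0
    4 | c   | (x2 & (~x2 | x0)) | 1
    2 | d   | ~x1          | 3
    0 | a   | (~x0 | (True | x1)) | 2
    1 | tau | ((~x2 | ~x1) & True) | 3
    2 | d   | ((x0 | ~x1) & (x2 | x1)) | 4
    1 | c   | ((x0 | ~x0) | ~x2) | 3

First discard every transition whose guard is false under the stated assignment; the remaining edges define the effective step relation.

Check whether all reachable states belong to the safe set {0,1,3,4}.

Answer: INVARIANT VIOLATED at state 2

Working:
Allowed set {0,1,3,4}
Reachable = {0,1,2,3,4}
  0: ✓
  1: ✓
  2: VIOLATES
  3: ✓
  4: ✓
counterexample path to 2: a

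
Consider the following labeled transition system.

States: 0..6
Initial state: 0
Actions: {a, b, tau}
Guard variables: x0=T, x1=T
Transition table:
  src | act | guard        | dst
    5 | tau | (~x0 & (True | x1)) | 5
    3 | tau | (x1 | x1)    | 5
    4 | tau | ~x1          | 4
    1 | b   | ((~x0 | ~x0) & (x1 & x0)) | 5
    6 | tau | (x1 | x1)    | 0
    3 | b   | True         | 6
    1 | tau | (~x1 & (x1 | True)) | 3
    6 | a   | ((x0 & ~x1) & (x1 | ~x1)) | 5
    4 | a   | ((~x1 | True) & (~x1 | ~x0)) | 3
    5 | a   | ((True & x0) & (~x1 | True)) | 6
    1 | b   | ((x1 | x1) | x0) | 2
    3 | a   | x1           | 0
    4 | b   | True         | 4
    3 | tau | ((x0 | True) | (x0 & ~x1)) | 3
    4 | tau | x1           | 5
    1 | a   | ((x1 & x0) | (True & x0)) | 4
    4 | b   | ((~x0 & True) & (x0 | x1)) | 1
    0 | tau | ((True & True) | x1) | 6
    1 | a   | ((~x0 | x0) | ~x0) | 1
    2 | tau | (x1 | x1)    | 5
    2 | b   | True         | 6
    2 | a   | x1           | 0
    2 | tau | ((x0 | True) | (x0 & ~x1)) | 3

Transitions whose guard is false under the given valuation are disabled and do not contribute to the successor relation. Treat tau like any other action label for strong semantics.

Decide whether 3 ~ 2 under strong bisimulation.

Answer: BISIMILAR

Analysis:
Compute ~ classes (split until stable):
  round 0: {{0,1,2,3,4,5,6}}
  round 1: {{0,6},{1},{2,3},{4},{5}}
Fixed point at round 2; 5 class(es).
class of 3: {2,3}; class of 2: {2,3}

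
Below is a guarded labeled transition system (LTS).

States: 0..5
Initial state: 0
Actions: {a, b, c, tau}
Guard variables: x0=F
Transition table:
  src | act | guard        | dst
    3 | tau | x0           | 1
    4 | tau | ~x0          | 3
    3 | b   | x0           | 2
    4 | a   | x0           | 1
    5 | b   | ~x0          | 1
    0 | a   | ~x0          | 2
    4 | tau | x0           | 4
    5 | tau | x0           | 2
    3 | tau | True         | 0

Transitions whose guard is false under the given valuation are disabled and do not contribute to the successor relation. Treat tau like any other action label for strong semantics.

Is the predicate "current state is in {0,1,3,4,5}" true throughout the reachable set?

Safe = {0,1,3,4,5}
Reach set: {0,2}
  0: safe
  2: VIOLATES
counterexample path to 2: a

Answer: INVARIANT VIOLATED at state 2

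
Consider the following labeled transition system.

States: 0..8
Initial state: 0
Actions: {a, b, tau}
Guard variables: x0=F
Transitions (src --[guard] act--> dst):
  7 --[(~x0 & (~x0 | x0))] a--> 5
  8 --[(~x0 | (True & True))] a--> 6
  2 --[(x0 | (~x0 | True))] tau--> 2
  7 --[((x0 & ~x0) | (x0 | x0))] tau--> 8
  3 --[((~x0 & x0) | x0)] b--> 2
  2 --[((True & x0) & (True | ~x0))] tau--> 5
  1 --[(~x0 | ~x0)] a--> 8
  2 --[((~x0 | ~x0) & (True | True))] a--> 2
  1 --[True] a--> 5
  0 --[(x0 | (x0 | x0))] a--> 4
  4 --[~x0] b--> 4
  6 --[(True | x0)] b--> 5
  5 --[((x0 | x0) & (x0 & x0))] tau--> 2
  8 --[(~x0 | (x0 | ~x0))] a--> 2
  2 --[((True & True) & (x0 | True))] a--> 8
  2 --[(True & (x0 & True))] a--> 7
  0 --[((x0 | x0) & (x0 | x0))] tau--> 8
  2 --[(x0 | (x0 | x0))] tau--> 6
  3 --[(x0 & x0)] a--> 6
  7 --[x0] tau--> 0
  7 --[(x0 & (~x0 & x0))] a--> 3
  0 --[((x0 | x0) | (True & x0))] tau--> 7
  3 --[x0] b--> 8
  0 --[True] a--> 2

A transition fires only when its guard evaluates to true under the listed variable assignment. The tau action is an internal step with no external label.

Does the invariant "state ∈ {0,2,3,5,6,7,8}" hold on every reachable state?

Inv-set: {0,2,3,5,6,7,8}
Reach set: {0,2,5,6,8}
  0: ok
  2: ok
  5: ok
  6: ok
  8: ok

Answer: INVARIANT HOLDS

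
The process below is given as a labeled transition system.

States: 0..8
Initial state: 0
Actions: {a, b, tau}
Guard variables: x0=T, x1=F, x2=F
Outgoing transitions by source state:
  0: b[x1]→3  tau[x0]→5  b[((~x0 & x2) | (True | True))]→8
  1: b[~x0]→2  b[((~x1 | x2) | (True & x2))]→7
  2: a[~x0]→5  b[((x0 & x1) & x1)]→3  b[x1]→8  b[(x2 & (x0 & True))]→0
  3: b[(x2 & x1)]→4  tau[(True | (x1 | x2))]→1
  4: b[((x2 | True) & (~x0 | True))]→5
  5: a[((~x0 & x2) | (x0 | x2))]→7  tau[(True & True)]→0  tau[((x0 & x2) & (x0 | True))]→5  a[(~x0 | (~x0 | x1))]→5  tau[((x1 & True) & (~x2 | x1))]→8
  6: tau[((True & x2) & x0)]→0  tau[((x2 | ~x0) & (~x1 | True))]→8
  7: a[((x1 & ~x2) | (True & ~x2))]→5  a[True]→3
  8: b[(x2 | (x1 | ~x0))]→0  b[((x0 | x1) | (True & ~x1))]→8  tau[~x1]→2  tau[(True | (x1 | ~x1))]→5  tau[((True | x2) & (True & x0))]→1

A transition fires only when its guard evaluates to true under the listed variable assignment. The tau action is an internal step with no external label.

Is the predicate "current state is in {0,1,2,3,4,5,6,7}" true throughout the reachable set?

Allowed set {0,1,2,3,4,5,6,7}
Reachable = {0,1,2,3,5,7,8}
  0: safe
  1: safe
  2: safe
  3: safe
  5: safe
  7: safe
  8: outside
reach 8 via b — violates

Answer: INVARIANT VIOLATED at state 8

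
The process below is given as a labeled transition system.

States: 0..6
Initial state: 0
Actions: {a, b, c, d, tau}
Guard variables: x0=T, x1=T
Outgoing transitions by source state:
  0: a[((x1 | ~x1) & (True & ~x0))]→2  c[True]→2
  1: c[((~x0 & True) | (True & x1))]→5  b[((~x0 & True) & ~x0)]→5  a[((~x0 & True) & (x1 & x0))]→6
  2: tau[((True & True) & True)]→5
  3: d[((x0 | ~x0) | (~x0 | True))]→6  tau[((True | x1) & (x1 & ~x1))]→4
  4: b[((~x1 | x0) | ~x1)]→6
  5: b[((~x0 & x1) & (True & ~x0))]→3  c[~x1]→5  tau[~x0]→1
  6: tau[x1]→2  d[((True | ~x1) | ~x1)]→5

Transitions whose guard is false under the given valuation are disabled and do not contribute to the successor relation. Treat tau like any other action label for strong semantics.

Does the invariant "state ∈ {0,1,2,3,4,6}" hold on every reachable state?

Allowed set {0,1,2,3,4,6}
Reachable = {0,2,5}
  0: safe
  2: safe
  5: outside
reach 5 via c·tau — violates

Answer: INVARIANT VIOLATED at state 5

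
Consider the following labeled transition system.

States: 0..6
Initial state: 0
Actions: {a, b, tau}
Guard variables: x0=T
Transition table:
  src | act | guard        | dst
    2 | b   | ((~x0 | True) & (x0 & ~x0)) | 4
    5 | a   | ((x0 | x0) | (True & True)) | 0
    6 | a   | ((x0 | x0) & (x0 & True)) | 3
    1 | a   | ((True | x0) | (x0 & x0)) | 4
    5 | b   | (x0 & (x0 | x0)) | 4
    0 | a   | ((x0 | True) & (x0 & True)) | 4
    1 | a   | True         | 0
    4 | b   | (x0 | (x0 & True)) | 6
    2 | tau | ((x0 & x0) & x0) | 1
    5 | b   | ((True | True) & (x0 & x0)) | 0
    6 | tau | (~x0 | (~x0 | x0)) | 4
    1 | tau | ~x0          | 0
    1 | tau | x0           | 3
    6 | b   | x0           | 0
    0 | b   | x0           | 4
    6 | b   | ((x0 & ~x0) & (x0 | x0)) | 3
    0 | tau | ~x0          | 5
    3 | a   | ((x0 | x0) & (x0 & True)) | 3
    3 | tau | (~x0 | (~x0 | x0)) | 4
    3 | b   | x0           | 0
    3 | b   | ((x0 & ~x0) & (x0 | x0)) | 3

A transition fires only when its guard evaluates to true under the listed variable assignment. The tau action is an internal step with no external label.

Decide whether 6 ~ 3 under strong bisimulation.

Bisimulation quotient by refinement:
  round 0: {{0,1,2,3,4,5,6}}
  round 1: {{0,5},{1},{2},{3,6},{4}}
  round 2: {{0},{1},{2},{3,6},{4},{5}}
Fixed point at round 3; 6 class(es).
[6]={3,6}  [3]={3,6}

Answer: BISIMILAR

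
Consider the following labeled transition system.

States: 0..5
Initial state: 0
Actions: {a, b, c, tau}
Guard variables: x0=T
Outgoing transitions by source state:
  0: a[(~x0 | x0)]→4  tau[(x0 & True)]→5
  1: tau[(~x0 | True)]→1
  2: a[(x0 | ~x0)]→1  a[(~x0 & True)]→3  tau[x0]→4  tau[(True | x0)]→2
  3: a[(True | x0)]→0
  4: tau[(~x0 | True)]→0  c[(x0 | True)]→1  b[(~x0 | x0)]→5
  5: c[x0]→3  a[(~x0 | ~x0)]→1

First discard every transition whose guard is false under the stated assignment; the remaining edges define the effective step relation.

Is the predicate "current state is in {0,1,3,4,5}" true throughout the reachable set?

Inv-set: {0,1,3,4,5}
R = {0,1,3,4,5}
  0: ✓
  1: ✓
  3: ✓
  4: ✓
  5: ✓

Answer: INVARIANT HOLDS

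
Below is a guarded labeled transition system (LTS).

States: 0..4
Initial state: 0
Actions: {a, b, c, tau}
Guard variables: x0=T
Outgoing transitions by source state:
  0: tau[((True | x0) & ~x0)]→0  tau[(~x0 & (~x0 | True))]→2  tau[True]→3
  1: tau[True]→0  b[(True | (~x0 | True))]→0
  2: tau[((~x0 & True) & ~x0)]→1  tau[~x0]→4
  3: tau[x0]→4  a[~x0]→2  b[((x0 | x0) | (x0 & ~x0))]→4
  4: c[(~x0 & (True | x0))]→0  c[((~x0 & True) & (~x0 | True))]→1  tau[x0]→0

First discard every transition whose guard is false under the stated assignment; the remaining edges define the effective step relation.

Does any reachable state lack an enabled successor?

Answer: DEADLOCK-FREE

Analysis:
Reachable = {0,3,4}
  0: tau→3  [1 exit(s)]
  3: b→4  tau→4  [2 exit(s)]
  4: tau→0  [1 exit(s)]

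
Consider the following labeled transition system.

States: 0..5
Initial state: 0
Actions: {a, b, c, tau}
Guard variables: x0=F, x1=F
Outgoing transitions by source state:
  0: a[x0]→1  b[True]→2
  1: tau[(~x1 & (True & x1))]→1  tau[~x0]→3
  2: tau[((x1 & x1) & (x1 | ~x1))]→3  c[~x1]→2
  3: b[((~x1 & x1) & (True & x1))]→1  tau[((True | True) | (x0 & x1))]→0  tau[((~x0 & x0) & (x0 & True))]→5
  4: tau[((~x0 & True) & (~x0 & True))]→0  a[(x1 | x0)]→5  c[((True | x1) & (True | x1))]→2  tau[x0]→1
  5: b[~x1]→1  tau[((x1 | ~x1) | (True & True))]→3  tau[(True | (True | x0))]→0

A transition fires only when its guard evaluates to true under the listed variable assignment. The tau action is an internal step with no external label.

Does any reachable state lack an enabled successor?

Reach set: {0,2}
  0: b→2  [1 exit(s)]
  2: c→2  [1 exit(s)]

Answer: DEADLOCK-FREE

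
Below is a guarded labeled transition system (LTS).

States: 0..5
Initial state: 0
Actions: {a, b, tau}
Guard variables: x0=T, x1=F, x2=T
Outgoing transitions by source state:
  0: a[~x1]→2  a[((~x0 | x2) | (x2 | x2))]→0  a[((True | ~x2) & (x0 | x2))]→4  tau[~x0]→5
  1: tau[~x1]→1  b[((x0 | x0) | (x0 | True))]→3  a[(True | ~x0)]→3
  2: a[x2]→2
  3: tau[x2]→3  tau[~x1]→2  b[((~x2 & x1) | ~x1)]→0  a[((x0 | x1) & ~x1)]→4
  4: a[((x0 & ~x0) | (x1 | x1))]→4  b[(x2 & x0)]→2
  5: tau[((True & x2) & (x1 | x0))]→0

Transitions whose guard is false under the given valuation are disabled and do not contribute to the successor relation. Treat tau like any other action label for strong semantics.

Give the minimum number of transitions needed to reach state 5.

Answer: UNREACHABLE

Analysis:
Layered search for 5:
  L0 = {0}
  L1 = {2,4}
5 never appears.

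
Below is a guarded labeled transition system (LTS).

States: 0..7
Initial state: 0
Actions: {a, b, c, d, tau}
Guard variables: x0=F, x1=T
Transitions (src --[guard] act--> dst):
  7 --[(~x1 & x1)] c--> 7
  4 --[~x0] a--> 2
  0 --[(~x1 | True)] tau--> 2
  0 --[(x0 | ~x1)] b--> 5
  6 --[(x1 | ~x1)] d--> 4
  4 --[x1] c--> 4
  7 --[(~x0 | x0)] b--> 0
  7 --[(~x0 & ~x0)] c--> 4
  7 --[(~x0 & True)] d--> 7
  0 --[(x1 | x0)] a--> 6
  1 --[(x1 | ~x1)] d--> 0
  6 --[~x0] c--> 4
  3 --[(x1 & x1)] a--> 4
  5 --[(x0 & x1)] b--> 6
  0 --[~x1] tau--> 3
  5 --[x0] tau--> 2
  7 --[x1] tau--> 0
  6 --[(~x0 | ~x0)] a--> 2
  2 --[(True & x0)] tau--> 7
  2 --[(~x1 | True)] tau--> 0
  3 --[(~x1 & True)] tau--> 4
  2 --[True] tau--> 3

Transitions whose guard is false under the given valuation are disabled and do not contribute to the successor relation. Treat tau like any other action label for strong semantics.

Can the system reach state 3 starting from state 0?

Guard filter leaves 15 enabled edge(s).
Layer 0: {0}
Layer 1: {2,6}  now seen {0,2,6}
Layer 2: {3,4}  now seen {0,2,3,4,6}
Reach set: {0,2,3,4,6}
witness 3: tau·tau

Answer: REACHABLE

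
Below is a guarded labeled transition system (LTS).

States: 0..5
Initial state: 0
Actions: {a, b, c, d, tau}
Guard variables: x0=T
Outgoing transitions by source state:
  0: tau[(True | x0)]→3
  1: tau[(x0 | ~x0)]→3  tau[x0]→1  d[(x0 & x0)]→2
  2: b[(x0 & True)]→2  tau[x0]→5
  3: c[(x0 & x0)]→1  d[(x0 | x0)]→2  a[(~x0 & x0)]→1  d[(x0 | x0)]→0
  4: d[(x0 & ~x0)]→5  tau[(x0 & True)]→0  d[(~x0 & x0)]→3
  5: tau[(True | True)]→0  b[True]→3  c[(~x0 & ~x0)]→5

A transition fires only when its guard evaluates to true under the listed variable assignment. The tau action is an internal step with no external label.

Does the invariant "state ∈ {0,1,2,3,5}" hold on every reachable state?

Allowed set {0,1,2,3,5}
R = {0,1,2,3,5}
  0: ✓
  1: ✓
  2: ✓
  3: ✓
  5: ✓

Answer: INVARIANT HOLDS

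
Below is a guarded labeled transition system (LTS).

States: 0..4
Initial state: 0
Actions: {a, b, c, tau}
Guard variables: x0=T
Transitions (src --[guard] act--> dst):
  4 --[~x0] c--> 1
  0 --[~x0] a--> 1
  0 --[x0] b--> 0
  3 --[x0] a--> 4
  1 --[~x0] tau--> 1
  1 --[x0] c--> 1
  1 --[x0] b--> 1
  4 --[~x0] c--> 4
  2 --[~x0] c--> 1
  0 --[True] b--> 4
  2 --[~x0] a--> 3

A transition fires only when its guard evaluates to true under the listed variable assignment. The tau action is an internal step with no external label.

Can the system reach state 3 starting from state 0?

Answer: UNREACHABLE

Trace:
5 transition(s) survive guard evaluation.
L0 = {0}
L1 = {4}  now seen {0,4}
Reach set: {0,4}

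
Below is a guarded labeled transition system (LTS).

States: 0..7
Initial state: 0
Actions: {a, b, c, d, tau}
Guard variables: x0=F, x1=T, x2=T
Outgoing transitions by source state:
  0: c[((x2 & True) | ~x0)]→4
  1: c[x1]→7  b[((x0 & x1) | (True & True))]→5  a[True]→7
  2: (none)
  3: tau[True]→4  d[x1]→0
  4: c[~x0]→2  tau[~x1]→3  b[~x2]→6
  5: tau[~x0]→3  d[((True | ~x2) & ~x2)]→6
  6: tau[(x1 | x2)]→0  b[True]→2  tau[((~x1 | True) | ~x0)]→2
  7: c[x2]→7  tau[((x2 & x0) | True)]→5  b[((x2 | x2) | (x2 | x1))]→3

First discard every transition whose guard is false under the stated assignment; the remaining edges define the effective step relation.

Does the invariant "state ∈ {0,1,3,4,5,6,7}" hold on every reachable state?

Answer: INVARIANT VIOLATED at state 2

Analysis:
Safe = {0,1,3,4,5,6,7}
R = {0,2,4}
  0: ✓
  2: VIOLATES
  4: ✓
witness against invariant: c·c → 2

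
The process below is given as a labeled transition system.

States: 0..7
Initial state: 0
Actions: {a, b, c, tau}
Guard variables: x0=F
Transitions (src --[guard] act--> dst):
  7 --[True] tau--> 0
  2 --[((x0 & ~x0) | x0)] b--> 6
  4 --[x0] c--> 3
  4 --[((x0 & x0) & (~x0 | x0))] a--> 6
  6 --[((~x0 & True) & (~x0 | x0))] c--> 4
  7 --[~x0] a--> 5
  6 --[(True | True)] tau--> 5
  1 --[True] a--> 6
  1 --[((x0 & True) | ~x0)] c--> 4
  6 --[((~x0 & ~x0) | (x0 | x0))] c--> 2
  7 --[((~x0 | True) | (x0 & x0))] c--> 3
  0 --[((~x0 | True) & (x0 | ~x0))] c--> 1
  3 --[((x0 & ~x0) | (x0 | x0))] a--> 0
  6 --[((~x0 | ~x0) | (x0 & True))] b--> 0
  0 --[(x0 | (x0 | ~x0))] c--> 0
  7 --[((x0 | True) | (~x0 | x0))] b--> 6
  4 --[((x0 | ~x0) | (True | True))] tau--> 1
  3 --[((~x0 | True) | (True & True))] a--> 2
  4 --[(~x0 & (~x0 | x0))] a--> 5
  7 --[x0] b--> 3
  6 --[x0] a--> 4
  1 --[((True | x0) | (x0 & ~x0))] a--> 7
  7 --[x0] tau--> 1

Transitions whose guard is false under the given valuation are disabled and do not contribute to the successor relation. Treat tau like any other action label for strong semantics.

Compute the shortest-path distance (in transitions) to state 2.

Answer: 3

Working:
Layered search for 2:
  L0 = {0}
  L1 = {1}
  L2 = {4,6,7}
  L3 = {2,3,5}
first hit 2 at d=3 via c·a·c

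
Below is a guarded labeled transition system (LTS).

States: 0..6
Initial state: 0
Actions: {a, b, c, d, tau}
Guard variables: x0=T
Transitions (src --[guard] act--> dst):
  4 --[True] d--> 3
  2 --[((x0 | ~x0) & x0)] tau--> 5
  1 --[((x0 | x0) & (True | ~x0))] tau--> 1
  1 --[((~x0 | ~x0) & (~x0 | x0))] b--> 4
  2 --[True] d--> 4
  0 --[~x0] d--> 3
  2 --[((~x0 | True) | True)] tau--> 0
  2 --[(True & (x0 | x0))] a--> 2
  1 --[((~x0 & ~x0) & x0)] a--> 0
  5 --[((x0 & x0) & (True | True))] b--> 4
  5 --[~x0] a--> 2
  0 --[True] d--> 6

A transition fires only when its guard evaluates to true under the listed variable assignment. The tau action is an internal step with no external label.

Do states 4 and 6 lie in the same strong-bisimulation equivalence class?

Answer: NOT BISIMILAR

Analysis:
Bisimulation quotient by refinement:
  π0 = {{0,1,2,3,4,5,6}}
  π1 = {{0,4},{1},{2},{3,6},{5}}
5 equivalence class(es) (converged in 2)
class of 4: {0,4}; class of 6: {3,6}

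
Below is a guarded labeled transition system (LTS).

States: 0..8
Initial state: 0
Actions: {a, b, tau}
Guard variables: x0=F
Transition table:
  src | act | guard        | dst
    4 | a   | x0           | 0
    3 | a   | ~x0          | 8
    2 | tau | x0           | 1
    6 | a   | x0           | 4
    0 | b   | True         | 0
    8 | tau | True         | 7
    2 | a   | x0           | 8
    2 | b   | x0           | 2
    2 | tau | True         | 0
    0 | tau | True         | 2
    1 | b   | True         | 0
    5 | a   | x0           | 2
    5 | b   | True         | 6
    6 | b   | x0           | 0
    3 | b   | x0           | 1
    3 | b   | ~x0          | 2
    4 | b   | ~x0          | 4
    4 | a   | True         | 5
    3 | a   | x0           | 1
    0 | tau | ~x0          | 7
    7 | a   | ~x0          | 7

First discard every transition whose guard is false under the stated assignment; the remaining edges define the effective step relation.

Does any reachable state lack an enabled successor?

R = {0,2,7}
  0: b→0  tau→2  tau→7  [deg 3]
  2: tau→0  [deg 1]
  7: a→7  [deg 1]

Answer: DEADLOCK-FREE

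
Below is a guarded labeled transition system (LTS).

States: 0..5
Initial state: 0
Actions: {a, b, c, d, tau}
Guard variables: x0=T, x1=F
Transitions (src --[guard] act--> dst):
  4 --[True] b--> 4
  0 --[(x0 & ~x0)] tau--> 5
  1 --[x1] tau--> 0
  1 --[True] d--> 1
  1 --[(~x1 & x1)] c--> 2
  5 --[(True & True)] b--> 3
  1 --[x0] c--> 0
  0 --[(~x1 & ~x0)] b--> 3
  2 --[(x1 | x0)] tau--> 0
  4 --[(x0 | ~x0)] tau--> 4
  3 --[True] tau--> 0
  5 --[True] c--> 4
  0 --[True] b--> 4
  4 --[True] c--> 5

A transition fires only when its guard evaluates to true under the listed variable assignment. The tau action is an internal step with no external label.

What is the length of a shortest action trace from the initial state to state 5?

Answer: 2

Trace:
Breadth-first toward 5:
  Layer 0: {0}
  Layer 1: {4}
  Layer 2: {5}
first hit 5 at d=2 via b·c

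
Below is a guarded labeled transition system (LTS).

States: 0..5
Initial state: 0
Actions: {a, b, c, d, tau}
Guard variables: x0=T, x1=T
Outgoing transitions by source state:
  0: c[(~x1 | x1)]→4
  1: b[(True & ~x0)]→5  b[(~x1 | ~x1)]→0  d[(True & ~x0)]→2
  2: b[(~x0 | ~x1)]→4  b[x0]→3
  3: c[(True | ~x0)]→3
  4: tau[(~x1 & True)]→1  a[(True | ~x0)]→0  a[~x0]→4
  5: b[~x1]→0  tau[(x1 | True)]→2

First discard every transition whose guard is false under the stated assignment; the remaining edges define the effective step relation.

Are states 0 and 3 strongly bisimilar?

Answer: NOT BISIMILAR

Analysis:
Bisimulation quotient by refinement:
  π0 = {{0,1,2,3,4,5}}
  π1 = {{0,3},{1},{2},{4},{5}}
  π2 = {{0},{1},{2},{3},{4},{5}}
stable after 3 split(s): 6 block(s)
[0]={0}  [3]={3}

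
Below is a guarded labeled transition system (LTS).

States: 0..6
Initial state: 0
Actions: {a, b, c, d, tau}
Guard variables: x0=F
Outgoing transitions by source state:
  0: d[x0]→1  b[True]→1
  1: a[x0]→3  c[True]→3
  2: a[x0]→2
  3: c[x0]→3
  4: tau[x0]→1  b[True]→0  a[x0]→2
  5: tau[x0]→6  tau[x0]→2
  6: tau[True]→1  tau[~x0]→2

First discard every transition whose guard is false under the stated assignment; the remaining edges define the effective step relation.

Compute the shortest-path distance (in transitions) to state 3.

Answer: 2

Trace:
BFS to 3:
  L0 = {0}
  L1 = {1}
  L2 = {3}
depth(3)=2, e.g. b·c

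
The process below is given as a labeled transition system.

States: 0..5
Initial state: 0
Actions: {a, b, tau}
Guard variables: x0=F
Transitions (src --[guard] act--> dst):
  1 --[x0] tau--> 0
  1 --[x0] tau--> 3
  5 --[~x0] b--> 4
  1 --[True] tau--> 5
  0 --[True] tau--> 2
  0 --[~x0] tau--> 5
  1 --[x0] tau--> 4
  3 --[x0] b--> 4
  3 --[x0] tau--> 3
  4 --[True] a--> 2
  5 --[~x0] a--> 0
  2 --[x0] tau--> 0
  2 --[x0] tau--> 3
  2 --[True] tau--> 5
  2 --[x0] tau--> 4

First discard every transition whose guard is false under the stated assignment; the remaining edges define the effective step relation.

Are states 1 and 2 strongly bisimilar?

Bisimulation quotient by refinement:
  P[0] = {{0,1,2,3,4,5}}
  P[1] = {{0,1,2},{3},{4},{5}}
  P[2] = {{0},{1,2},{3},{4},{5}}
5 equivalence class(es) (converged in 3)
class of 1: {1,2}; class of 2: {1,2}

Answer: BISIMILAR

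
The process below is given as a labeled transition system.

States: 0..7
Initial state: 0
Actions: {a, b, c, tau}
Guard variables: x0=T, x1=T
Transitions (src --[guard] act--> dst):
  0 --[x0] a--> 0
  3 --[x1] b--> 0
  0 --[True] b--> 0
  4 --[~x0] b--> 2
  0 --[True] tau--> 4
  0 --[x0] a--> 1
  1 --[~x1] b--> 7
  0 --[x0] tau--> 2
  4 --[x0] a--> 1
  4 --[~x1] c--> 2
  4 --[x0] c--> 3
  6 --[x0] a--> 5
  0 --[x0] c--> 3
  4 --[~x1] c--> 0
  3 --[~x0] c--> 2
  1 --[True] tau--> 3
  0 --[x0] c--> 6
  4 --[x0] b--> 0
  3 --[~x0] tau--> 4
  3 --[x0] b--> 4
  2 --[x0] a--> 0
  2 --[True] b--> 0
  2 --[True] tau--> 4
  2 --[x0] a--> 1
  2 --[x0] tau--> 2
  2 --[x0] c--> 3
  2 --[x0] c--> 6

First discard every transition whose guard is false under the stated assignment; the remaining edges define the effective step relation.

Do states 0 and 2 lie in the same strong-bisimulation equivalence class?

Answer: BISIMILAR

Working:
Refine partition for ~:
  round 0: {{0,1,2,3,4,5,6,7}}
  round 1: {{0,2},{1},{3},{4},{5,7},{6}}
stable after 2 split(s): 6 block(s)
[0]={0,2}  [2]={0,2}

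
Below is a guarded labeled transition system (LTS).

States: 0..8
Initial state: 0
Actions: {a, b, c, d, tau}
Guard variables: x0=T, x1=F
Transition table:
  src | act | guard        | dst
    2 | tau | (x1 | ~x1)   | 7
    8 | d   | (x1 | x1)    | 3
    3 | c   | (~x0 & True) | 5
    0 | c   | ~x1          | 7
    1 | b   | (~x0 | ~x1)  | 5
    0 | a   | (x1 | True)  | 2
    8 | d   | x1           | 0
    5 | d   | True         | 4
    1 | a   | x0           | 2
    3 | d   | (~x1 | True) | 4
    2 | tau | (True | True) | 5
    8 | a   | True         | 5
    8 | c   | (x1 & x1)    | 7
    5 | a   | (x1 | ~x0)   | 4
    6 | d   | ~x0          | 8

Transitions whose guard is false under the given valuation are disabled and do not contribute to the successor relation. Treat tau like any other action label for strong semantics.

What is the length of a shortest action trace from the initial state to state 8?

Answer: UNREACHABLE

Working:
BFS to 8:
  L0 = {0}
  L1 = {2,7}
  L2 = {5}
  L3 = {4}
8 never appears.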